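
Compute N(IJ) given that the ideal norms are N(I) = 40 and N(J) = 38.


N(IJ) = N(I) * N(J)
= 40 * 38
= 1520

1520


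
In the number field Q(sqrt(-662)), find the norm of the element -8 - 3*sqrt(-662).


N(a + b*sqrt(d)) = a^2 - d*b^2
= (-8)^2 - (-662)*(-3)^2
= 64 + 5958
= 6022

6022


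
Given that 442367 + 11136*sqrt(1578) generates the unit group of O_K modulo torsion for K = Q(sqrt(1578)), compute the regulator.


epsilon = 442367 + 11136*sqrt(1578)
= 884734.0000
R = ln(884734.0000)
= 13.6930

13.6930


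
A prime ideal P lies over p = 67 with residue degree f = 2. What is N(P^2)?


N(P^a) = p^(a*f)
= 67^(2*2)
= 67^4
= 20151121

20151121


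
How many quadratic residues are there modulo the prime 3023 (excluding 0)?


For prime p, the number of non-zero quadratic residues is (p-1)/2.
= (3023-1)/2
= 1511

1511


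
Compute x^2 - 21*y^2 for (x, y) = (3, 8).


x^2 - d*y^2
= 3^2 - 21*8^2
= 9 - 1344
= -1335

-1335


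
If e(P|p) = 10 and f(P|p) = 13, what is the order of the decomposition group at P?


|D_P| = e * f
= 10 * 13
= 130

130


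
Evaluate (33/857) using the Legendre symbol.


p = 857 is prime, so compute (33/857) with the reciprocity algorithm (Jacobi-symbol steps: pull out 2s via (2/n), flip via reciprocity, reduce):
  reciprocity: (33/857) -> +(857/33)
  reduce: (32/33)
  pull out 2: (2/33) = +1  (since 33 mod 8 = 1)
  pull out 2: (2/33) = +1  (since 33 mod 8 = 1)
  pull out 2: (2/33) = +1  (since 33 mod 8 = 1)
  pull out 2: (2/33) = +1  (since 33 mod 8 = 1)
  pull out 2: (2/33) = +1  (since 33 mod 8 = 1)
  (1/33) = 1
Product of signs = 1
(33/857) = 1

1


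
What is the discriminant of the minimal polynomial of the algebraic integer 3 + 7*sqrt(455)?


The element 3 + 7*sqrt(455) has minimal polynomial:
x^2 - 6*x - 22286
Discriminant = (-6)^2 - 4*(-22286)
= 36 + 89144
= 89180

89180


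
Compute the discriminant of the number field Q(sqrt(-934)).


For K = Q(sqrt(d)) with d squarefree: disc(K) = d if d = 1 mod 4, and disc(K) = 4d if d = 2 or 3 mod 4.
Here d = -934, and d mod 4 = 2.
d = 2 mod 4, not 1 (O_K = Z[sqrt(d)]), so disc(K) = 4d = 4 * (-934) = -3736

-3736


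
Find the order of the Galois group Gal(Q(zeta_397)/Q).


|Gal(Q(zeta_397)/Q)| = phi(397)
= 396

396


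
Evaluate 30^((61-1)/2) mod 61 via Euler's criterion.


p = 61 is prime and the exponent is (p-1)/2 = 30, so by Euler's criterion 30^30 = (30/61) = +1 or -1 mod 61.
Compute by square-and-multiply:
  30 = 16 + 8 + 4 + 2 (binary 11110)
  Repeated squaring mod 61: 30^1 = 30, 30^2 = 46, 30^4 = 42, 30^8 = 56, 30^16 = 25
  30^30 = 30^16 * 30^8 * 30^4 * 30^2 = 25 * 56 * 42 * 46 mod 61
    25 * 56 = 1400 = 58 mod 61
    58 * 42 = 2436 = 57 mod 61
    57 * 46 = 2622 = 60 mod 61
  30^30 = 60 mod 61
Result 60 = p - 1 = -1 mod 61: 30 is a quadratic non-residue mod 61. As a residue in [0, p-1] the value is 60.
30^30 mod 61 = 60

60


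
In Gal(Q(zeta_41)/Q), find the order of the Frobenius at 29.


The Frobenius at p in Gal(Q(zeta_n)/Q) = (Z/nZ)* is the class of p, so its order is ord_41(29), the smallest k >= 1 with 29^k = 1 mod 41.
n = 41 = 41, phi(41) = 40; the order divides phi(n).
Divisors of 40: 1, 2, 4, 5, 8, 10, 20, 40
Repeated squaring mod 41: 29^1 = 29, 29^2 = 21, 29^4 = 31, 29^8 = 18, 29^16 = 37, 29^32 = 16
Test divisors in increasing order:
  k=1: 29^1 = 29 mod 41
  k=2: 29^2 = 21 mod 41
  k=4: 29^4 = 31 mod 41
  k=5: 29^5 = 31 * 29 = 38 mod 41
  k=8: 29^8 = 18 mod 41
  k=10: 29^10 = 18 * 21 = 9 mod 41
  k=20: 29^20 = 37 * 31 = 40 mod 41
  k=40: 29^40 = 16 * 18 = 1 mod 41  <- first divisor giving 1
Order = 40

40


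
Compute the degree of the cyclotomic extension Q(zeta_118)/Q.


The degree equals Euler's totient phi(118).
118 = 2 * 59
phi(118) = 58

58


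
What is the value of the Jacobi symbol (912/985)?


Compute (912/985) via quadratic reciprocity:
  pull out 2: (2/985) = +1  (since 985 mod 8 = 1)
  pull out 2: (2/985) = +1  (since 985 mod 8 = 1)
  pull out 2: (2/985) = +1  (since 985 mod 8 = 1)
  pull out 2: (2/985) = +1  (since 985 mod 8 = 1)
  reciprocity: (57/985) -> +(985/57)
  reduce: (16/57)
  pull out 2: (2/57) = +1  (since 57 mod 8 = 1)
  pull out 2: (2/57) = +1  (since 57 mod 8 = 1)
  pull out 2: (2/57) = +1  (since 57 mod 8 = 1)
  pull out 2: (2/57) = +1  (since 57 mod 8 = 1)
  (1/57) = 1
Product of signs = 1

1


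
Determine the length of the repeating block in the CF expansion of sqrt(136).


Run the CF algorithm for sqrt(136).
a_0 = floor(sqrt(136)) = 11; set m_0=0, q_0=1.
Recurrence: m' = q*a - m,  q' = (d - m'^2)/q,  a' = floor((a_0 + m')/q').
  step 1: m=11, q=15, a=1
  step 2: m=4, q=8, a=1
  step 3: m=4, q=15, a=1
  step 4: m=11, q=1, a=22
a_4 = 2*a_0 = 22, so the period closes here.
sqrt(136) = [11; 1, 1, 1, 22]
Period length = 4

4


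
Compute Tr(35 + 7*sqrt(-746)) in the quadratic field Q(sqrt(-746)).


Tr(a + b*sqrt(d)) = (a + b*sqrt(d)) + (a - b*sqrt(d)) = 2a
= 2 * (35)
= 70

70


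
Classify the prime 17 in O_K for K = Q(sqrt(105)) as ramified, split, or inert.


K = Q(sqrt(105)). Since d mod 4 = 1, disc(K) = 105.
Check p | disc: 105 mod 17 = 3.
p does not divide disc. Compute Legendre symbol (d/p):
3^((17-1)/2) mod 17 = -1
(d/p) = -1, so p is inert: (p) stays prime with e=1, f=2, g=1.
Therefore p is inert.

inert


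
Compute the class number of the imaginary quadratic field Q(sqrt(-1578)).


K = Q(sqrt(-1578)). d mod 4 = 2, so D = disc(K) = 4d = -6312
h(K) equals the number of primitive reduced positive-definite forms (a, b, c) = a*x^2 + b*x*y + c*y^2 with b^2 - 4ac = D,
where reduced means |b| <= a <= c, with b >= 0 whenever |b| = a or a = c, and primitive means gcd(a, b, c) = 1.
Reduced forces 3a^2 <= |D| = 6312, so 1 <= a <= 45; b must have the parity of D, and c = (b^2 - D)/(4a) must be an integer >= a.
Enumerate a = 1..45, b in [-a, a]:
  a=1: (1, 0, 1578)  [1]
  a=2: (2, 0, 789)  [1]
  a=3: (3, 0, 526)  [1]
  a=4..5: none
  a=6: (6, 0, 263)  [1]
  a=7: (7, -4, 226), (7, 4, 226)  [2]
  a=8..13: none
  a=14: (14, -4, 113), (14, 4, 113)  [2]
  a=15..20: none
  a=21: (21, -18, 79), (21, 18, 79)  [2]
  a=22: none
  a=23: (23, -6, 69), (23, 6, 69)  [2]
  a=24..40: none
  a=41: (41, -24, 42), (41, 24, 42)  [2]
  a=42: none
  a=43: (43, -40, 46), (43, 40, 46)  [2]
  a=44..45: none
Total reduced forms: 1 + 1 + 1 + 1 + 2 + 2 + 2 + 2 + 2 + 2 = 16
h = 16

16


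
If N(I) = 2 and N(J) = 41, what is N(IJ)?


N(IJ) = N(I) * N(J)
= 2 * 41
= 82

82


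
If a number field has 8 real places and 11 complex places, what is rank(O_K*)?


By Dirichlet's unit theorem:
rank = r1 + r2 - 1
= 8 + 11 - 1
= 18

18


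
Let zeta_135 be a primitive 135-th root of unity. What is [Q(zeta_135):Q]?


The degree equals Euler's totient phi(135).
135 = 3^3 * 5
phi(135) = 72

72


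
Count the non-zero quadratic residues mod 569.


For prime p, the number of non-zero quadratic residues is (p-1)/2.
= (569-1)/2
= 284

284


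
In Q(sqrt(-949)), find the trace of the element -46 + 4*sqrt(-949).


Tr(a + b*sqrt(d)) = (a + b*sqrt(d)) + (a - b*sqrt(d)) = 2a
= 2 * (-46)
= -92

-92


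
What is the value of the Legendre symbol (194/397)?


p = 397 is prime, so compute (194/397) with the reciprocity algorithm (Jacobi-symbol steps: pull out 2s via (2/n), flip via reciprocity, reduce):
  pull out 2: (2/397) = -1  (since 397 mod 8 = 5)
  reciprocity: (97/397) -> +(397/97)
  reduce: (9/97)
  reciprocity: (9/97) -> +(97/9)
  reduce: (7/9)
  reciprocity: (7/9) -> +(9/7)
  reduce: (2/7)
  pull out 2: (2/7) = +1  (since 7 mod 8 = 7)
  (1/7) = 1
Product of signs = -1
(194/397) = -1

-1


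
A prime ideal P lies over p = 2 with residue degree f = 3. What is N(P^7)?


N(P^a) = p^(a*f)
= 2^(7*3)
= 2^21
= 2097152

2097152


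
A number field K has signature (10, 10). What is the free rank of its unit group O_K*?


By Dirichlet's unit theorem:
rank = r1 + r2 - 1
= 10 + 10 - 1
= 19

19


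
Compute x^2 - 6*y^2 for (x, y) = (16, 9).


x^2 - d*y^2
= 16^2 - 6*9^2
= 256 - 486
= -230

-230


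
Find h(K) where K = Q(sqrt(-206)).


K = Q(sqrt(-206)). d mod 4 = 2, so D = disc(K) = 4d = -824
h(K) equals the number of primitive reduced positive-definite forms (a, b, c) = a*x^2 + b*x*y + c*y^2 with b^2 - 4ac = D,
where reduced means |b| <= a <= c, with b >= 0 whenever |b| = a or a = c, and primitive means gcd(a, b, c) = 1.
Reduced forces 3a^2 <= |D| = 824, so 1 <= a <= 16; b must have the parity of D, and c = (b^2 - D)/(4a) must be an integer >= a.
Enumerate a = 1..16, b in [-a, a]:
  a=1: (1, 0, 206)  [1]
  a=2: (2, 0, 103)  [1]
  a=3: (3, -2, 69), (3, 2, 69)  [2]
  a=4: none
  a=5: (5, -4, 42), (5, 4, 42)  [2]
  a=6: (6, -4, 35), (6, 4, 35)  [2]
  a=7: (7, -4, 30), (7, 4, 30)  [2]
  a=8: none
  a=9: (9, -2, 23), (9, 2, 23)  [2]
  a=10: (10, -4, 21), (10, 4, 21)  [2]
  a=11: (11, -10, 21), (11, 10, 21)  [2]
  a=12..13: none
  a=14: (14, -4, 15), (14, 4, 15)  [2]
  a=15: (15, -14, 17), (15, 14, 17)  [2]
  a=16: none
Total reduced forms: 1 + 1 + 2 + 2 + 2 + 2 + 2 + 2 + 2 + 2 + 2 = 20
h = 20

20


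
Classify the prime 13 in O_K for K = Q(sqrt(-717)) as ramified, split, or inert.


K = Q(sqrt(-717)). Since d mod 4 = 3, disc(K) = -2868.
Check p | disc: -2868 mod 13 = 5.
p does not divide disc. Compute Legendre symbol (d/p):
11^((13-1)/2) mod 13 = -1
(d/p) = -1, so p is inert: (p) stays prime with e=1, f=2, g=1.
Therefore p is inert.

inert


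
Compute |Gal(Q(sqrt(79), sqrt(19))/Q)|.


The 2 square roots of distinct primes are multiplicatively independent over Q,
so [K:Q] = 2^2 and Gal(K/Q) is isomorphic to (Z/2Z)^2.
|Gal| = 2^2 = 4

4


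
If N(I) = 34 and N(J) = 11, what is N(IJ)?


N(IJ) = N(I) * N(J)
= 34 * 11
= 374

374


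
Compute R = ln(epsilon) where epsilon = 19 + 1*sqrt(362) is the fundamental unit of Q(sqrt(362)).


epsilon = 19 + 1*sqrt(362)
= 38.0263
R = ln(38.0263)
= 3.6383

3.6383


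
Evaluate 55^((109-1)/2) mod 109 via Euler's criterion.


p = 109 is prime and the exponent is (p-1)/2 = 54, so by Euler's criterion 55^54 = (55/109) = +1 or -1 mod 109.
Compute by square-and-multiply:
  54 = 32 + 16 + 4 + 2 (binary 110110)
  Repeated squaring mod 109: 55^1 = 55, 55^2 = 82, 55^4 = 75, 55^8 = 66, 55^16 = 105, 55^32 = 16
  55^54 = 55^32 * 55^16 * 55^4 * 55^2 = 16 * 105 * 75 * 82 mod 109
    16 * 105 = 1680 = 45 mod 109
    45 * 75 = 3375 = 105 mod 109
    105 * 82 = 8610 = 108 mod 109
  55^54 = 108 mod 109
Result 108 = p - 1 = -1 mod 109: 55 is a quadratic non-residue mod 109. As a residue in [0, p-1] the value is 108.
55^54 mod 109 = 108

108


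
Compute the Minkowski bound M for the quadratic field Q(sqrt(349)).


d = 349, d mod 4 = 1, so disc(K) = d = 349; |disc(K)| = 349
Real quadratic field, so n = 2, s = r2 = 0, r1 = 2
M = (n!/n^n) * (4/pi)^s * sqrt(|disc(K)|) = (2!/2^2) * (4/pi)^0 * sqrt(349)
= 0.5 * 1.000000 * 18.681542
= 9.3408

9.3408


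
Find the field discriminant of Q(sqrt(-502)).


For K = Q(sqrt(d)) with d squarefree: disc(K) = d if d = 1 mod 4, and disc(K) = 4d if d = 2 or 3 mod 4.
Here d = -502, and d mod 4 = 2.
d = 2 mod 4, not 1 (O_K = Z[sqrt(d)]), so disc(K) = 4d = 4 * (-502) = -2008

-2008


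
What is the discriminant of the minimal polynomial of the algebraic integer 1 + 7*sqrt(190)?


The element 1 + 7*sqrt(190) has minimal polynomial:
x^2 - 2*x - 9309
Discriminant = (-2)^2 - 4*(-9309)
= 4 + 37236
= 37240

37240


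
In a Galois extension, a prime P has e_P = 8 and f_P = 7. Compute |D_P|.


|D_P| = e * f
= 8 * 7
= 56

56


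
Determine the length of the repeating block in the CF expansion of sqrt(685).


Run the CF algorithm for sqrt(685).
a_0 = floor(sqrt(685)) = 26; set m_0=0, q_0=1.
Recurrence: m' = q*a - m,  q' = (d - m'^2)/q,  a' = floor((a_0 + m')/q').
  step 1: m=26, q=9, a=5
  step 2: m=19, q=36, a=1
  step 3: m=17, q=11, a=3
  step 4: m=16, q=39, a=1
  step 5: m=23, q=4, a=12
  step 6: m=25, q=15, a=3
  step 7: m=20, q=19, a=2
  step 8: m=18, q=19, a=2
  step 9: m=20, q=15, a=3
  step 10: m=25, q=4, a=12
  step 11: m=23, q=39, a=1
  step 12: m=16, q=11, a=3
  step 13: m=17, q=36, a=1
  step 14: m=19, q=9, a=5
  step 15: m=26, q=1, a=52
a_15 = 2*a_0 = 52, so the period closes here.
sqrt(685) = [26; 5, 1, 3, 1, 12, 3, 2, 2, 3, 12, 1, 3, 1, 5, 52]
Period length = 15

15


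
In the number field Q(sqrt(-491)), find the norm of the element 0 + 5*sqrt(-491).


N(a + b*sqrt(d)) = a^2 - d*b^2
= (0)^2 - (-491)*(5)^2
= 0 + 12275
= 12275

12275


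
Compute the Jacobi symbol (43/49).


Compute (43/49) via quadratic reciprocity:
  reciprocity: (43/49) -> +(49/43)
  reduce: (6/43)
  pull out 2: (2/43) = -1  (since 43 mod 8 = 3)
  reciprocity: (3/43) -> -(43/3)
  reduce: (1/3)
  (1/3) = 1
Product of signs = 1

1


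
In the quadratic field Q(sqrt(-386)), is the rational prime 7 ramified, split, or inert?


K = Q(sqrt(-386)). Since d mod 4 = 2, disc(K) = -1544.
Check p | disc: -1544 mod 7 = 3.
p does not divide disc. Compute Legendre symbol (d/p):
6^((7-1)/2) mod 7 = -1
(d/p) = -1, so p is inert: (p) stays prime with e=1, f=2, g=1.
Therefore p is inert.

inert


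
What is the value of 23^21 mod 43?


p = 43 is prime and the exponent is (p-1)/2 = 21, so by Euler's criterion 23^21 = (23/43) = +1 or -1 mod 43.
Compute by square-and-multiply:
  21 = 16 + 4 + 1 (binary 10101)
  Repeated squaring mod 43: 23^1 = 23, 23^2 = 13, 23^4 = 40, 23^8 = 9, 23^16 = 38
  23^21 = 23^16 * 23^4 * 23^1 = 38 * 40 * 23 mod 43
    38 * 40 = 1520 = 15 mod 43
    15 * 23 = 345 = 1 mod 43
  23^21 = 1 mod 43
Result 1: 23 is a quadratic residue mod 43.
23^21 mod 43 = 1

1


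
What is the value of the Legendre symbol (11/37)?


p = 37 is prime, so compute (11/37) with the reciprocity algorithm (Jacobi-symbol steps: pull out 2s via (2/n), flip via reciprocity, reduce):
  reciprocity: (11/37) -> +(37/11)
  reduce: (4/11)
  pull out 2: (2/11) = -1  (since 11 mod 8 = 3)
  pull out 2: (2/11) = -1  (since 11 mod 8 = 3)
  (1/11) = 1
Product of signs = 1
(11/37) = 1

1


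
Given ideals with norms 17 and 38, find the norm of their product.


N(IJ) = N(I) * N(J)
= 17 * 38
= 646

646


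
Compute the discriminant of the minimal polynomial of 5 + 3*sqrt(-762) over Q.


The element 5 + 3*sqrt(-762) has minimal polynomial:
x^2 - 10*x + 6883
Discriminant = (-10)^2 - 4*(6883)
= 100 - 27532
= -27432

-27432


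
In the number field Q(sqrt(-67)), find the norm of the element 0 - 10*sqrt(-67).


N(a + b*sqrt(d)) = a^2 - d*b^2
= (0)^2 - (-67)*(-10)^2
= 0 + 6700
= 6700

6700


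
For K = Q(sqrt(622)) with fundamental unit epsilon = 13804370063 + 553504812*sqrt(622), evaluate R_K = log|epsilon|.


epsilon = 13804370063 + 553504812*sqrt(622)
= 2.7609e+10
R = ln(2.7609e+10)
= 24.0414

24.0414


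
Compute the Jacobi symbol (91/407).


Compute (91/407) via quadratic reciprocity:
  reciprocity: (91/407) -> -(407/91)
  reduce: (43/91)
  reciprocity: (43/91) -> -(91/43)
  reduce: (5/43)
  reciprocity: (5/43) -> +(43/5)
  reduce: (3/5)
  reciprocity: (3/5) -> +(5/3)
  reduce: (2/3)
  pull out 2: (2/3) = -1  (since 3 mod 8 = 3)
  (1/3) = 1
Product of signs = -1

-1


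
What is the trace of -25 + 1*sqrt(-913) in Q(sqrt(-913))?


Tr(a + b*sqrt(d)) = (a + b*sqrt(d)) + (a - b*sqrt(d)) = 2a
= 2 * (-25)
= -50

-50


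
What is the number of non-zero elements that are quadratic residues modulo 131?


For prime p, the number of non-zero quadratic residues is (p-1)/2.
= (131-1)/2
= 65

65


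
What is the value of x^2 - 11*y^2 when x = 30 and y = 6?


x^2 - d*y^2
= 30^2 - 11*6^2
= 900 - 396
= 504

504


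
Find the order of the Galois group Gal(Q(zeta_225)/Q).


|Gal(Q(zeta_225)/Q)| = phi(225)
= 120

120


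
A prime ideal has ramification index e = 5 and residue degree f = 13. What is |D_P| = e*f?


|D_P| = e * f
= 5 * 13
= 65

65


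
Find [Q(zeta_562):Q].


The degree equals Euler's totient phi(562).
562 = 2 * 281
phi(562) = 280

280


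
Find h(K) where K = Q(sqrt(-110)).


K = Q(sqrt(-110)). d mod 4 = 2, so D = disc(K) = 4d = -440
h(K) equals the number of primitive reduced positive-definite forms (a, b, c) = a*x^2 + b*x*y + c*y^2 with b^2 - 4ac = D,
where reduced means |b| <= a <= c, with b >= 0 whenever |b| = a or a = c, and primitive means gcd(a, b, c) = 1.
Reduced forces 3a^2 <= |D| = 440, so 1 <= a <= 12; b must have the parity of D, and c = (b^2 - D)/(4a) must be an integer >= a.
Enumerate a = 1..12, b in [-a, a]:
  a=1: (1, 0, 110)  [1]
  a=2: (2, 0, 55)  [1]
  a=3: (3, -2, 37), (3, 2, 37)  [2]
  a=4: none
  a=5: (5, 0, 22)  [1]
  a=6: (6, -4, 19), (6, 4, 19)  [2]
  a=7: (7, -6, 17), (7, 6, 17)  [2]
  a=8: none
  a=9: (9, -8, 14), (9, 8, 14)  [2]
  a=10: (10, 0, 11)  [1]
  a=11..12: none
Total reduced forms: 1 + 1 + 2 + 1 + 2 + 2 + 2 + 1 = 12
h = 12

12


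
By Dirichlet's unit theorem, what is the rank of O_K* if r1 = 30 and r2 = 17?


By Dirichlet's unit theorem:
rank = r1 + r2 - 1
= 30 + 17 - 1
= 46

46


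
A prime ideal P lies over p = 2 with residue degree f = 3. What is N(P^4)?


N(P^a) = p^(a*f)
= 2^(4*3)
= 2^12
= 4096

4096


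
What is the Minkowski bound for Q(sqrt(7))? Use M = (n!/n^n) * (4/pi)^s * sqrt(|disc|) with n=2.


d = 7, d mod 4 = 3, so disc(K) = 4d = 28; |disc(K)| = 28
Real quadratic field, so n = 2, s = r2 = 0, r1 = 2
M = (n!/n^n) * (4/pi)^s * sqrt(|disc(K)|) = (2!/2^2) * (4/pi)^0 * sqrt(28)
= 0.5 * 1.000000 * 5.291503
= 2.6458

2.6458


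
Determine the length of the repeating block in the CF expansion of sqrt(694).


Run the CF algorithm for sqrt(694).
a_0 = floor(sqrt(694)) = 26; set m_0=0, q_0=1.
Recurrence: m' = q*a - m,  q' = (d - m'^2)/q,  a' = floor((a_0 + m')/q').
  step 1: m=26, q=18, a=2
  step 2: m=10, q=33, a=1
  step 3: m=23, q=5, a=9
  step 4: m=22, q=42, a=1
  step 5: m=20, q=7, a=6
  step 6: m=22, q=30, a=1
  step 7: m=8, q=21, a=1
  step 8: m=13, q=25, a=1
  step 9: m=12, q=22, a=1
  step 10: m=10, q=27, a=1
  step 11: m=17, q=15, a=2
  step 12: m=13, q=35, a=1
  step 13: m=22, q=6, a=8
  step 14: m=26, q=3, a=17
  step 15: m=25, q=23, a=2
  step 16: m=21, q=11, a=4
  step 17: m=23, q=15, a=3
  step 18: m=22, q=14, a=3
  step 19: m=20, q=21, a=2
  step 20: m=22, q=10, a=4
  step 21: m=18, q=37, a=1
  step 22: m=19, q=9, a=5
  step 23: m=26, q=2, a=26
  step 24: m=26, q=9, a=5
  step 25: m=19, q=37, a=1
  step 26: m=18, q=10, a=4
  step 27: m=22, q=21, a=2
  step 28: m=20, q=14, a=3
  step 29: m=22, q=15, a=3
  step 30: m=23, q=11, a=4
  step 31: m=21, q=23, a=2
  step 32: m=25, q=3, a=17
  step 33: m=26, q=6, a=8
  step 34: m=22, q=35, a=1
  step 35: m=13, q=15, a=2
  step 36: m=17, q=27, a=1
  step 37: m=10, q=22, a=1
  step 38: m=12, q=25, a=1
  step 39: m=13, q=21, a=1
  step 40: m=8, q=30, a=1
  step 41: m=22, q=7, a=6
  step 42: m=20, q=42, a=1
  step 43: m=22, q=5, a=9
  step 44: m=23, q=33, a=1
  step 45: m=10, q=18, a=2
  step 46: m=26, q=1, a=52
a_46 = 2*a_0 = 52, so the period closes here.
sqrt(694) = [26; 2, 1, 9, 1, 6, 1, 1, 1, 1, 1, 2, 1, 8, 17, 2, 4, 3, 3, 2, 4, 1, 5, 26, 5, 1, 4, 2, 3, 3, 4, 2, 17, 8, 1, 2, 1, 1, 1, 1, 1, 6, 1, 9, 1, 2, 52]
Period length = 46

46


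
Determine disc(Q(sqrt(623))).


For K = Q(sqrt(d)) with d squarefree: disc(K) = d if d = 1 mod 4, and disc(K) = 4d if d = 2 or 3 mod 4.
Here d = 623, and d mod 4 = 3.
d = 3 mod 4, not 1 (O_K = Z[sqrt(d)]), so disc(K) = 4d = 4 * (623) = 2492

2492


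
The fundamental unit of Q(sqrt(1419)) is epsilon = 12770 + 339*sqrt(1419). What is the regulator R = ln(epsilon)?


epsilon = 12770 + 339*sqrt(1419)
= 25540.0000
R = ln(25540.0000)
= 10.1480

10.1480


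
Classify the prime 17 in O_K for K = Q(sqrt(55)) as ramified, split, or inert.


K = Q(sqrt(55)). Since d mod 4 = 3, disc(K) = 220.
Check p | disc: 220 mod 17 = 16.
p does not divide disc. Compute Legendre symbol (d/p):
4^((17-1)/2) mod 17 = 1
(d/p) = 1, so p splits: (p) = P*P' with e=1, f=1, g=2.
Therefore p is split.

split


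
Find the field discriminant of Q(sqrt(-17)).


For K = Q(sqrt(d)) with d squarefree: disc(K) = d if d = 1 mod 4, and disc(K) = 4d if d = 2 or 3 mod 4.
Here d = -17, and d mod 4 = 3.
d = 3 mod 4, not 1 (O_K = Z[sqrt(d)]), so disc(K) = 4d = 4 * (-17) = -68

-68


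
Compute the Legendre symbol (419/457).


p = 457 is prime, so compute (419/457) with the reciprocity algorithm (Jacobi-symbol steps: pull out 2s via (2/n), flip via reciprocity, reduce):
  reciprocity: (419/457) -> +(457/419)
  reduce: (38/419)
  pull out 2: (2/419) = -1  (since 419 mod 8 = 3)
  reciprocity: (19/419) -> -(419/19)
  reduce: (1/19)
  (1/19) = 1
Product of signs = 1
(419/457) = 1

1


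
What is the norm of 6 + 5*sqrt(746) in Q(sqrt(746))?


N(a + b*sqrt(d)) = a^2 - d*b^2
= (6)^2 - (746)*(5)^2
= 36 - 18650
= -18614

-18614


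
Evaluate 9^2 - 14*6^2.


x^2 - d*y^2
= 9^2 - 14*6^2
= 81 - 504
= -423

-423


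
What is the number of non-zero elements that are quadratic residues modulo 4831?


For prime p, the number of non-zero quadratic residues is (p-1)/2.
= (4831-1)/2
= 2415

2415


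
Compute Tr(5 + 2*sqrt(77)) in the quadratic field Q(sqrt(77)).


Tr(a + b*sqrt(d)) = (a + b*sqrt(d)) + (a - b*sqrt(d)) = 2a
= 2 * (5)
= 10

10


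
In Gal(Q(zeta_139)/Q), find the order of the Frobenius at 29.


The Frobenius at p in Gal(Q(zeta_n)/Q) = (Z/nZ)* is the class of p, so its order is ord_139(29), the smallest k >= 1 with 29^k = 1 mod 139.
n = 139 = 139, phi(139) = 138; the order divides phi(n).
Divisors of 138: 1, 2, 3, 6, 23, 46, 69, 138
Repeated squaring mod 139: 29^1 = 29, 29^2 = 7, 29^4 = 49, 29^8 = 38, 29^16 = 54, 29^32 = 136, 29^64 = 9, 29^128 = 81
Test divisors in increasing order:
  k=1: 29^1 = 29 mod 139
  k=2: 29^2 = 7 mod 139
  k=3: 29^3 = 7 * 29 = 64 mod 139
  k=6: 29^6 = 49 * 7 = 65 mod 139
  k=23: 29^23 = 54 * 49 * 7 * 29 = 42 mod 139
  k=46: 29^46 = 136 * 38 * 49 * 7 = 96 mod 139
  k=69: 29^69 = 9 * 49 * 29 = 1 mod 139  <- first divisor giving 1
Order = 69

69


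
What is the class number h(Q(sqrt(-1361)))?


K = Q(sqrt(-1361)). d mod 4 = 3, so D = disc(K) = 4d = -5444
h(K) equals the number of primitive reduced positive-definite forms (a, b, c) = a*x^2 + b*x*y + c*y^2 with b^2 - 4ac = D,
where reduced means |b| <= a <= c, with b >= 0 whenever |b| = a or a = c, and primitive means gcd(a, b, c) = 1.
Reduced forces 3a^2 <= |D| = 5444, so 1 <= a <= 42; b must have the parity of D, and c = (b^2 - D)/(4a) must be an integer >= a.
Enumerate a = 1..42, b in [-a, a]:
  a=1: (1, 0, 1361)  [1]
  a=2: (2, 2, 681)  [1]
  a=3: (3, -2, 454), (3, 2, 454)  [2]
  a=4: none
  a=5: (5, -4, 273), (5, 4, 273)  [2]
  a=6: (6, -2, 227), (6, 2, 227)  [2]
  a=7: (7, -4, 195), (7, 4, 195)  [2]
  a=8: none
  a=9: (9, -8, 153), (9, 8, 153)  [2]
  a=10: (10, -6, 137), (10, 6, 137)  [2]
  a=11: (11, -10, 126), (11, 10, 126)  [2]
  a=12: none
  a=13: (13, -4, 105), (13, 4, 105)  [2]
  a=14: (14, -10, 99), (14, 10, 99)  [2]
  a=15: (15, -14, 94), (15, -4, 91), (15, 4, 91), (15, 14, 94)  [4]
  a=16: none
  a=17: (17, -8, 81), (17, 8, 81)  [2]
  a=18: (18, -10, 77), (18, 10, 77)  [2]
  a=19: (19, -16, 75), (19, 16, 75)  [2]
  a=20: none
  a=21: (21, -10, 66), (21, -4, 65), (21, 4, 65), (21, 10, 66)  [4]
  a=22: (22, -10, 63), (22, 10, 63)  [2]
  a=23..24: none
  a=25: (25, -16, 57), (25, 16, 57)  [2]
  a=26: (26, -22, 57), (26, 22, 57)  [2]
  a=27: (27, -8, 51), (27, 8, 51)  [2]
  a=28..29: none
  a=30: (30, -26, 51), (30, -14, 47), (30, 14, 47), (30, 26, 51)  [4]
  a=31..32: none
  a=33: (33, -32, 49), (33, -10, 42), (33, 10, 42), (33, 32, 49)  [4]
  a=34: (34, -26, 45), (34, 26, 45)  [2]
  a=35: (35, -24, 43), (35, -4, 39), (35, 4, 39), (35, 24, 43)  [4]
  a=36..37: none
  a=38: (38, -22, 39), (38, 22, 39)  [2]
  a=39..40: none
  a=41: (41, -38, 42), (41, 38, 42)  [2]
  a=42: none
Total reduced forms: 1 + 1 + 2 + 2 + 2 + 2 + 2 + 2 + 2 + 2 + 2 + 4 + 2 + 2 + 2 + 4 + 2 + 2 + 2 + 2 + 4 + 4 + 2 + 4 + 2 + 2 = 60
h = 60

60


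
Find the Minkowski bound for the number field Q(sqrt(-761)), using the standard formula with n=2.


d = -761, d mod 4 = 3, so disc(K) = 4d = -3044; |disc(K)| = 3044
Imaginary quadratic field, so n = 2, s = r2 = 1, r1 = 0
M = (n!/n^n) * (4/pi)^s * sqrt(|disc(K)|) = (2!/2^2) * (4/pi)^1 * sqrt(3044)
= 0.5 * 1.273240 * 55.172457
= 35.1239

35.1239


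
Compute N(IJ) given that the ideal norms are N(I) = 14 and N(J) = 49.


N(IJ) = N(I) * N(J)
= 14 * 49
= 686

686


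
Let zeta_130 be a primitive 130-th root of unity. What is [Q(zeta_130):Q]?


The degree equals Euler's totient phi(130).
130 = 2 * 5 * 13
phi(130) = 48

48


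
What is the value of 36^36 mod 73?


p = 73 is prime and the exponent is (p-1)/2 = 36, so by Euler's criterion 36^36 = (36/73) = +1 or -1 mod 73.
Compute by square-and-multiply:
  36 = 32 + 4 (binary 100100)
  Repeated squaring mod 73: 36^1 = 36, 36^2 = 55, 36^4 = 32, 36^8 = 2, 36^16 = 4, 36^32 = 16
  36^36 = 36^32 * 36^4 = 16 * 32 mod 73
    16 * 32 = 512 = 1 mod 73
  36^36 = 1 mod 73
Result 1: 36 is a quadratic residue mod 73.
36^36 mod 73 = 1

1


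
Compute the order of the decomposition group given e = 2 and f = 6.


|D_P| = e * f
= 2 * 6
= 12

12


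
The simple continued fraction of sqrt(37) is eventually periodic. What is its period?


Run the CF algorithm for sqrt(37).
a_0 = floor(sqrt(37)) = 6; set m_0=0, q_0=1.
Recurrence: m' = q*a - m,  q' = (d - m'^2)/q,  a' = floor((a_0 + m')/q').
  step 1: m=6, q=1, a=12
a_1 = 2*a_0 = 12, so the period closes here.
sqrt(37) = [6; 12]
Period length = 1

1


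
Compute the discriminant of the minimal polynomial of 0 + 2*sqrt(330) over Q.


The element 0 + 2*sqrt(330) has minimal polynomial:
x^2 + 0*x - 1320
Discriminant = (0)^2 - 4*(-1320)
= 0 + 5280
= 5280

5280


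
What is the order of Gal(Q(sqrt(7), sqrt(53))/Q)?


The 2 square roots of distinct primes are multiplicatively independent over Q,
so [K:Q] = 2^2 and Gal(K/Q) is isomorphic to (Z/2Z)^2.
|Gal| = 2^2 = 4

4


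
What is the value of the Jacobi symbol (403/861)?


Compute (403/861) via quadratic reciprocity:
  reciprocity: (403/861) -> +(861/403)
  reduce: (55/403)
  reciprocity: (55/403) -> -(403/55)
  reduce: (18/55)
  pull out 2: (2/55) = +1  (since 55 mod 8 = 7)
  reciprocity: (9/55) -> +(55/9)
  reduce: (1/9)
  (1/9) = 1
Product of signs = -1

-1


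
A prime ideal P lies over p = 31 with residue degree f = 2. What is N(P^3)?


N(P^a) = p^(a*f)
= 31^(3*2)
= 31^6
= 887503681

887503681


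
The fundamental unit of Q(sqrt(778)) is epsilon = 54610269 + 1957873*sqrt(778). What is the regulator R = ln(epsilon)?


epsilon = 54610269 + 1957873*sqrt(778)
= 1.0922e+08
R = ln(1.0922e+08)
= 18.5089

18.5089


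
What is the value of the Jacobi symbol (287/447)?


Compute (287/447) via quadratic reciprocity:
  reciprocity: (287/447) -> -(447/287)
  reduce: (160/287)
  pull out 2: (2/287) = +1  (since 287 mod 8 = 7)
  pull out 2: (2/287) = +1  (since 287 mod 8 = 7)
  pull out 2: (2/287) = +1  (since 287 mod 8 = 7)
  pull out 2: (2/287) = +1  (since 287 mod 8 = 7)
  pull out 2: (2/287) = +1  (since 287 mod 8 = 7)
  reciprocity: (5/287) -> +(287/5)
  reduce: (2/5)
  pull out 2: (2/5) = -1  (since 5 mod 8 = 5)
  (1/5) = 1
Product of signs = 1

1


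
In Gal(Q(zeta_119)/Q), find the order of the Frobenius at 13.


The Frobenius at p in Gal(Q(zeta_n)/Q) = (Z/nZ)* is the class of p, so its order is ord_119(13), the smallest k >= 1 with 13^k = 1 mod 119.
n = 119 = 7 * 17, phi(119) = 96; the order divides phi(n).
Divisors of 96: 1, 2, 3, 4, 6, 8, 12, 16, 24, 32, 48, 96
Repeated squaring mod 119: 13^1 = 13, 13^2 = 50, 13^4 = 1, 13^8 = 1, 13^16 = 1, 13^32 = 1, 13^64 = 1
Test divisors in increasing order:
  k=1: 13^1 = 13 mod 119
  k=2: 13^2 = 50 mod 119
  k=3: 13^3 = 50 * 13 = 55 mod 119
  k=4: 13^4 = 1 mod 119  <- first divisor giving 1
Order = 4

4


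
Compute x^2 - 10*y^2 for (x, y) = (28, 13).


x^2 - d*y^2
= 28^2 - 10*13^2
= 784 - 1690
= -906

-906


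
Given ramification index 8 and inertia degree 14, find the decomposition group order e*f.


|D_P| = e * f
= 8 * 14
= 112

112


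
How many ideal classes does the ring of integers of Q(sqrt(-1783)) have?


K = Q(sqrt(-1783)). d mod 4 = 1, so D = disc(K) = d = -1783
h(K) equals the number of primitive reduced positive-definite forms (a, b, c) = a*x^2 + b*x*y + c*y^2 with b^2 - 4ac = D,
where reduced means |b| <= a <= c, with b >= 0 whenever |b| = a or a = c, and primitive means gcd(a, b, c) = 1.
Reduced forces 3a^2 <= |D| = 1783, so 1 <= a <= 24; b must have the parity of D, and c = (b^2 - D)/(4a) must be an integer >= a.
Enumerate a = 1..24, b in [-a, a]:
  a=1: (1, 1, 446)  [1]
  a=2: (2, -1, 223), (2, 1, 223)  [2]
  a=3: none
  a=4: (4, -3, 112), (4, 3, 112)  [2]
  a=5..6: none
  a=7: (7, -3, 64), (7, 3, 64)  [2]
  a=8: (8, -3, 56), (8, 3, 56)  [2]
  a=9..13: none
  a=14: (14, -11, 34), (14, -3, 32), (14, 3, 32), (14, 11, 34)  [4]
  a=15: none
  a=16: (16, -3, 28), (16, 3, 28)  [2]
  a=17: (17, -11, 28), (17, 11, 28)  [2]
  a=18..24: none
Total reduced forms: 1 + 2 + 2 + 2 + 2 + 4 + 2 + 2 = 17
h = 17

17


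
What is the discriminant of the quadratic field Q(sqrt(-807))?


For K = Q(sqrt(d)) with d squarefree: disc(K) = d if d = 1 mod 4, and disc(K) = 4d if d = 2 or 3 mod 4.
Here d = -807, and d mod 4 = 1.
d = 1 mod 4 (O_K = Z[(1+sqrt(d))/2]), so disc(K) = d = -807

-807


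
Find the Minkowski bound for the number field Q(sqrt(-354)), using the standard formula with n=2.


d = -354, d mod 4 = 2, so disc(K) = 4d = -1416; |disc(K)| = 1416
Imaginary quadratic field, so n = 2, s = r2 = 1, r1 = 0
M = (n!/n^n) * (4/pi)^s * sqrt(|disc(K)|) = (2!/2^2) * (4/pi)^1 * sqrt(1416)
= 0.5 * 1.273240 * 37.629775
= 23.9559

23.9559


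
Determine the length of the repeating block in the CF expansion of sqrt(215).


Run the CF algorithm for sqrt(215).
a_0 = floor(sqrt(215)) = 14; set m_0=0, q_0=1.
Recurrence: m' = q*a - m,  q' = (d - m'^2)/q,  a' = floor((a_0 + m')/q').
  step 1: m=14, q=19, a=1
  step 2: m=5, q=10, a=1
  step 3: m=5, q=19, a=1
  step 4: m=14, q=1, a=28
a_4 = 2*a_0 = 28, so the period closes here.
sqrt(215) = [14; 1, 1, 1, 28]
Period length = 4

4


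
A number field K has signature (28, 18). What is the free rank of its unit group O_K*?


By Dirichlet's unit theorem:
rank = r1 + r2 - 1
= 28 + 18 - 1
= 45

45


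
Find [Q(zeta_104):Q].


The degree equals Euler's totient phi(104).
104 = 2^3 * 13
phi(104) = 48

48


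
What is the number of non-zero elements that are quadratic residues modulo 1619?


For prime p, the number of non-zero quadratic residues is (p-1)/2.
= (1619-1)/2
= 809

809


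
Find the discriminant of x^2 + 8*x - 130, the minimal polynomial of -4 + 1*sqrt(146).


The element -4 + 1*sqrt(146) has minimal polynomial:
x^2 + 8*x - 130
Discriminant = (8)^2 - 4*(-130)
= 64 + 520
= 584

584


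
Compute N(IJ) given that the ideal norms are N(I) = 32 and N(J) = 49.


N(IJ) = N(I) * N(J)
= 32 * 49
= 1568

1568


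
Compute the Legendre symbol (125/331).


p = 331 is prime, so compute (125/331) with the reciprocity algorithm (Jacobi-symbol steps: pull out 2s via (2/n), flip via reciprocity, reduce):
  reciprocity: (125/331) -> +(331/125)
  reduce: (81/125)
  reciprocity: (81/125) -> +(125/81)
  reduce: (44/81)
  pull out 2: (2/81) = +1  (since 81 mod 8 = 1)
  pull out 2: (2/81) = +1  (since 81 mod 8 = 1)
  reciprocity: (11/81) -> +(81/11)
  reduce: (4/11)
  pull out 2: (2/11) = -1  (since 11 mod 8 = 3)
  pull out 2: (2/11) = -1  (since 11 mod 8 = 3)
  (1/11) = 1
Product of signs = 1
(125/331) = 1

1


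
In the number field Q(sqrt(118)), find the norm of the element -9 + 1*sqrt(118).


N(a + b*sqrt(d)) = a^2 - d*b^2
= (-9)^2 - (118)*(1)^2
= 81 - 118
= -37

-37


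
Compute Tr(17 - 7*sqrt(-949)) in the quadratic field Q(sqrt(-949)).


Tr(a + b*sqrt(d)) = (a + b*sqrt(d)) + (a - b*sqrt(d)) = 2a
= 2 * (17)
= 34

34


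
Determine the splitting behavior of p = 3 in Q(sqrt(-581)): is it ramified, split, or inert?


K = Q(sqrt(-581)). Since d mod 4 = 3, disc(K) = -2324.
Check p | disc: -2324 mod 3 = 1.
p does not divide disc. Compute Legendre symbol (d/p):
1^((3-1)/2) mod 3 = 1
(d/p) = 1, so p splits: (p) = P*P' with e=1, f=1, g=2.
Therefore p is split.

split


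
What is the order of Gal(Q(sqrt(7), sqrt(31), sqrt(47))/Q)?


The 3 square roots of distinct primes are multiplicatively independent over Q,
so [K:Q] = 2^3 and Gal(K/Q) is isomorphic to (Z/2Z)^3.
|Gal| = 2^3 = 8

8


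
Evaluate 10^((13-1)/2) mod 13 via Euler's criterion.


p = 13 is prime and the exponent is (p-1)/2 = 6, so by Euler's criterion 10^6 = (10/13) = +1 or -1 mod 13.
Compute by square-and-multiply:
  6 = 4 + 2 (binary 110)
  Repeated squaring mod 13: 10^1 = 10, 10^2 = 9, 10^4 = 3
  10^6 = 10^4 * 10^2 = 3 * 9 mod 13
    3 * 9 = 27 = 1 mod 13
  10^6 = 1 mod 13
Result 1: 10 is a quadratic residue mod 13.
10^6 mod 13 = 1

1


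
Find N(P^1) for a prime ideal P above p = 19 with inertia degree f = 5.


N(P^a) = p^(a*f)
= 19^(1*5)
= 19^5
= 2476099

2476099


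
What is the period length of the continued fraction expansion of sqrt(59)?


Run the CF algorithm for sqrt(59).
a_0 = floor(sqrt(59)) = 7; set m_0=0, q_0=1.
Recurrence: m' = q*a - m,  q' = (d - m'^2)/q,  a' = floor((a_0 + m')/q').
  step 1: m=7, q=10, a=1
  step 2: m=3, q=5, a=2
  step 3: m=7, q=2, a=7
  step 4: m=7, q=5, a=2
  step 5: m=3, q=10, a=1
  step 6: m=7, q=1, a=14
a_6 = 2*a_0 = 14, so the period closes here.
sqrt(59) = [7; 1, 2, 7, 2, 1, 14]
Period length = 6

6


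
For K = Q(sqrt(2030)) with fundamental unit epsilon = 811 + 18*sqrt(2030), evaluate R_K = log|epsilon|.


epsilon = 811 + 18*sqrt(2030)
= 1621.9994
R = ln(1621.9994)
= 7.3914

7.3914


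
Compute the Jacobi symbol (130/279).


Compute (130/279) via quadratic reciprocity:
  pull out 2: (2/279) = +1  (since 279 mod 8 = 7)
  reciprocity: (65/279) -> +(279/65)
  reduce: (19/65)
  reciprocity: (19/65) -> +(65/19)
  reduce: (8/19)
  pull out 2: (2/19) = -1  (since 19 mod 8 = 3)
  pull out 2: (2/19) = -1  (since 19 mod 8 = 3)
  pull out 2: (2/19) = -1  (since 19 mod 8 = 3)
  (1/19) = 1
Product of signs = -1

-1


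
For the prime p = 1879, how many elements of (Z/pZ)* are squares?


For prime p, the number of non-zero quadratic residues is (p-1)/2.
= (1879-1)/2
= 939

939


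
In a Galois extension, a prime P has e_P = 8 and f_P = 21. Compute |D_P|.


|D_P| = e * f
= 8 * 21
= 168

168


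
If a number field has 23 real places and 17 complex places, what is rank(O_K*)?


By Dirichlet's unit theorem:
rank = r1 + r2 - 1
= 23 + 17 - 1
= 39

39


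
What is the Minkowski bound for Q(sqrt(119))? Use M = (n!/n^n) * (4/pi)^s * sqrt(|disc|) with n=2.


d = 119, d mod 4 = 3, so disc(K) = 4d = 476; |disc(K)| = 476
Real quadratic field, so n = 2, s = r2 = 0, r1 = 2
M = (n!/n^n) * (4/pi)^s * sqrt(|disc(K)|) = (2!/2^2) * (4/pi)^0 * sqrt(476)
= 0.5 * 1.000000 * 21.817424
= 10.9087

10.9087


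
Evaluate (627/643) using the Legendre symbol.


p = 643 is prime, so compute (627/643) with the reciprocity algorithm (Jacobi-symbol steps: pull out 2s via (2/n), flip via reciprocity, reduce):
  reciprocity: (627/643) -> -(643/627)
  reduce: (16/627)
  pull out 2: (2/627) = -1  (since 627 mod 8 = 3)
  pull out 2: (2/627) = -1  (since 627 mod 8 = 3)
  pull out 2: (2/627) = -1  (since 627 mod 8 = 3)
  pull out 2: (2/627) = -1  (since 627 mod 8 = 3)
  (1/627) = 1
Product of signs = -1
(627/643) = -1

-1


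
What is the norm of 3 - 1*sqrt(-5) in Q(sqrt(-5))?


N(a + b*sqrt(d)) = a^2 - d*b^2
= (3)^2 - (-5)*(-1)^2
= 9 + 5
= 14

14


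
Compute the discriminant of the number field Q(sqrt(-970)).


For K = Q(sqrt(d)) with d squarefree: disc(K) = d if d = 1 mod 4, and disc(K) = 4d if d = 2 or 3 mod 4.
Here d = -970, and d mod 4 = 2.
d = 2 mod 4, not 1 (O_K = Z[sqrt(d)]), so disc(K) = 4d = 4 * (-970) = -3880

-3880


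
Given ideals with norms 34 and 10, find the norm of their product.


N(IJ) = N(I) * N(J)
= 34 * 10
= 340

340


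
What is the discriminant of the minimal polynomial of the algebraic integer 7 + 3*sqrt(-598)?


The element 7 + 3*sqrt(-598) has minimal polynomial:
x^2 - 14*x + 5431
Discriminant = (-14)^2 - 4*(5431)
= 196 - 21724
= -21528

-21528


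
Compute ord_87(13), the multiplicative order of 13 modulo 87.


We want ord_87(13), the smallest k >= 1 with 13^k = 1 mod 87.
n = 87 = 3 * 29, phi(87) = 56; the order divides phi(n).
Divisors of 56: 1, 2, 4, 7, 8, 14, 28, 56
Repeated squaring mod 87: 13^1 = 13, 13^2 = 82, 13^4 = 25, 13^8 = 16, 13^16 = 82, 13^32 = 25
Test divisors in increasing order:
  k=1: 13^1 = 13 mod 87
  k=2: 13^2 = 82 mod 87
  k=4: 13^4 = 25 mod 87
  k=7: 13^7 = 25 * 82 * 13 = 28 mod 87
  k=8: 13^8 = 16 mod 87
  k=14: 13^14 = 16 * 25 * 82 = 1 mod 87  <- first divisor giving 1
Order = 14

14


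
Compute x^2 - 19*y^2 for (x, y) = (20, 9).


x^2 - d*y^2
= 20^2 - 19*9^2
= 400 - 1539
= -1139

-1139


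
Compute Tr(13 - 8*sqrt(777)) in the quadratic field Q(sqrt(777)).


Tr(a + b*sqrt(d)) = (a + b*sqrt(d)) + (a - b*sqrt(d)) = 2a
= 2 * (13)
= 26

26


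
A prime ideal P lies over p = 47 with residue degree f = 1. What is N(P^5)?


N(P^a) = p^(a*f)
= 47^(5*1)
= 47^5
= 229345007

229345007


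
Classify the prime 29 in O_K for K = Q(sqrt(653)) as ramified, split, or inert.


K = Q(sqrt(653)). Since d mod 4 = 1, disc(K) = 653.
Check p | disc: 653 mod 29 = 15.
p does not divide disc. Compute Legendre symbol (d/p):
15^((29-1)/2) mod 29 = -1
(d/p) = -1, so p is inert: (p) stays prime with e=1, f=2, g=1.
Therefore p is inert.

inert


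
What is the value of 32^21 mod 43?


p = 43 is prime and the exponent is (p-1)/2 = 21, so by Euler's criterion 32^21 = (32/43) = +1 or -1 mod 43.
Compute by square-and-multiply:
  21 = 16 + 4 + 1 (binary 10101)
  Repeated squaring mod 43: 32^1 = 32, 32^2 = 35, 32^4 = 21, 32^8 = 11, 32^16 = 35
  32^21 = 32^16 * 32^4 * 32^1 = 35 * 21 * 32 mod 43
    35 * 21 = 735 = 4 mod 43
    4 * 32 = 128 = 42 mod 43
  32^21 = 42 mod 43
Result 42 = p - 1 = -1 mod 43: 32 is a quadratic non-residue mod 43. As a residue in [0, p-1] the value is 42.
32^21 mod 43 = 42

42


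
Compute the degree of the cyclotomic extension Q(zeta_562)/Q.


The degree equals Euler's totient phi(562).
562 = 2 * 281
phi(562) = 280

280


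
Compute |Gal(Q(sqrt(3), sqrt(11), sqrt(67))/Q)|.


The 3 square roots of distinct primes are multiplicatively independent over Q,
so [K:Q] = 2^3 and Gal(K/Q) is isomorphic to (Z/2Z)^3.
|Gal| = 2^3 = 8

8


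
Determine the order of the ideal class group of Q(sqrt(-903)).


K = Q(sqrt(-903)). d mod 4 = 1, so D = disc(K) = d = -903
h(K) equals the number of primitive reduced positive-definite forms (a, b, c) = a*x^2 + b*x*y + c*y^2 with b^2 - 4ac = D,
where reduced means |b| <= a <= c, with b >= 0 whenever |b| = a or a = c, and primitive means gcd(a, b, c) = 1.
Reduced forces 3a^2 <= |D| = 903, so 1 <= a <= 17; b must have the parity of D, and c = (b^2 - D)/(4a) must be an integer >= a.
Enumerate a = 1..17, b in [-a, a]:
  a=1: (1, 1, 226)  [1]
  a=2: (2, -1, 113), (2, 1, 113)  [2]
  a=3: (3, 3, 76)  [1]
  a=4: (4, -3, 57), (4, 3, 57)  [2]
  a=5: none
  a=6: (6, -3, 38), (6, 3, 38)  [2]
  a=7: (7, 7, 34)  [1]
  a=8: (8, -5, 29), (8, 5, 29)  [2]
  a=9..11: none
  a=12: (12, -3, 19), (12, 3, 19)  [2]
  a=13: none
  a=14: (14, -7, 17), (14, 7, 17)  [2]
  a=15: none
  a=16: (16, 11, 16)  [1]
  a=17: none
Total reduced forms: 1 + 2 + 1 + 2 + 2 + 1 + 2 + 2 + 2 + 1 = 16
h = 16

16


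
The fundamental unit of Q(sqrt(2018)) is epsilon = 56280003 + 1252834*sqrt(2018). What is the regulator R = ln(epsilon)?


epsilon = 56280003 + 1252834*sqrt(2018)
= 1.1256e+08
R = ln(1.1256e+08)
= 18.5390

18.5390


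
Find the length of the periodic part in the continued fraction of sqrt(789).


Run the CF algorithm for sqrt(789).
a_0 = floor(sqrt(789)) = 28; set m_0=0, q_0=1.
Recurrence: m' = q*a - m,  q' = (d - m'^2)/q,  a' = floor((a_0 + m')/q').
  step 1: m=28, q=5, a=11
  step 2: m=27, q=12, a=4
  step 3: m=21, q=29, a=1
  step 4: m=8, q=25, a=1
  step 5: m=17, q=20, a=2
  step 6: m=23, q=13, a=3
  step 7: m=16, q=41, a=1
  step 8: m=25, q=4, a=13
  step 9: m=27, q=15, a=3
  step 10: m=18, q=31, a=1
  step 11: m=13, q=20, a=2
  step 12: m=27, q=3, a=18
  step 13: m=27, q=20, a=2
  step 14: m=13, q=31, a=1
  step 15: m=18, q=15, a=3
  step 16: m=27, q=4, a=13
  step 17: m=25, q=41, a=1
  step 18: m=16, q=13, a=3
  step 19: m=23, q=20, a=2
  step 20: m=17, q=25, a=1
  step 21: m=8, q=29, a=1
  step 22: m=21, q=12, a=4
  step 23: m=27, q=5, a=11
  step 24: m=28, q=1, a=56
a_24 = 2*a_0 = 56, so the period closes here.
sqrt(789) = [28; 11, 4, 1, 1, 2, 3, 1, 13, 3, 1, 2, 18, 2, 1, 3, 13, 1, 3, 2, 1, 1, 4, 11, 56]
Period length = 24

24
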